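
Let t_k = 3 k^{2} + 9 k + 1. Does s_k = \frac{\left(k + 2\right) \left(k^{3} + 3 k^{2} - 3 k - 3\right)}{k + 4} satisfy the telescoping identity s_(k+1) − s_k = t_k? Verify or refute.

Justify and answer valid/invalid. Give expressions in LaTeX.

s_(k+1) = (k**4 + 9*k**3 + 24*k**2 + 16*k - 6)/(k + 5)
s_(k+1) − s_k = (3*k**4 + 32*k**3 + 106*k**2 + 109*k + 6)/(k**2 + 9*k + 20)
(s_(k+1) − s_k) − t_k = 2*(-2*k**3 - 18*k**2 - 40*k - 7)/(k**2 + 9*k + 20)

Invalid: residual \frac{2 \left(- 2 k^{3} - 18 k^{2} - 40 k - 7\right)}{k^{2} + 9 k + 20} ≠ 0.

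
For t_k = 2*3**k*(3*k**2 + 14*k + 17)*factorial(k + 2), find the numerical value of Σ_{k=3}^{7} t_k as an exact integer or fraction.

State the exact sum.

The ratio is 3*(3*k**3 + 29*k**2 + 94*k + 102)/(3*k**2 + 14*k + 17).
Gosper form: A/B · C(k+1)/C(k) with A=3*k + 9, B=1, C=k**2 + 14*k/3 + 17/3.
Key eq: (3*k + 9)·f(k+1) = (1)·f(k) + (k**2 + 14*k/3 + 17/3).
Degrees (1,0,2) ⇒ d ≤ 1.
Coefficient equations give f(k) = (k + 1)/3.
R(k) = B(k−1)·f(k)/C(k) = (k + 1)/(3*k**2 + 14*k + 17); s_k = R·t_k = 2*3**k*(k + 1)*factorial(k + 2).
Check: Δs_k = 2*3**k*(3*k**2 + 14*k + 17)*factorial(k + 2). ✓
Telescoping: Σ = s_(8) − s_(3) = 428554022400 − (25920) = 428553996480.

Σ = 428553996480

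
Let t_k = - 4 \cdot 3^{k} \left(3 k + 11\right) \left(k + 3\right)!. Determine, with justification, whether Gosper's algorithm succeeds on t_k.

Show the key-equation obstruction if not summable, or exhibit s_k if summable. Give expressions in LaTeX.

Yes. s_k = - 4 \cdot 3^{k} \left(k + 3\right)!.

Compute t_(k+1)/t_k: get 3*(k + 4)*(3*k + 14)/(3*k + 11).
Take A(k)=3*k + 12, B(k)=1, C(k)=k + 11/3.
Solve (3*k + 12)·f(k+1) − (1)·f(k) = k + 11/3.
From deg A=1, deg B=0, deg C=1: d=0.
Solving with deg f ≤ 0: f(k) = 1/3.
Then R = B(k−1)f/C = 1/(3*k + 11), so s_k = R(k)·t_k = -4*3**k*factorial(k + 3).
s_(k+1) − s_k = -4*3**k*(3*k + 11)*factorial(k + 3) = t_k.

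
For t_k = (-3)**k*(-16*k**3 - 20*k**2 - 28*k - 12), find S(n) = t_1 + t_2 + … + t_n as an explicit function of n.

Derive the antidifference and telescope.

S(n) = -12*(-3)**n*n**3 - 24*(-3)**n*n**2 - 24*(-3)**n*n - 12*(-3)**n + 12

Step 1: r(k) = 3*(-4*k**3 - 17*k**2 - 29*k - 19)/(4*k**3 + 5*k**2 + 7*k + 3).
A = -3, B = 1, C = k**3 + 5*k**2/4 + 7*k/4 + 3/4.
Set up (-3)·f(k+1) − (1)·f(k) − (k**3 + 5*k**2/4 + 7*k/4 + 3/4) = 0.
deg f ≤ 3 (via 0,0,3).
Match coefficients ⇒ f(k) = -k*(k**2 - k + 1)/4.
Get s_k = R·t_k = 4*(-3)**k*k*(k**2 - k + 1) with R(k) = B(k−1)f(k)/C(k) = -k*(k**2 - k + 1)/(4*k**3 + 5*k**2 + 7*k + 3).
Verify: (-3)**k*(-16*k**3 - 20*k**2 - 28*k - 12) matches t_k.
Σ_(k=1)^n t_k = s_(n+1) − s_(1) = ((-3)**(n + 1)*(4*n**3 + 8*n**2 + 8*n + 4)) − (-12), i.e. -12*(-3)**n*n**3 - 24*(-3)**n*n**2 - 24*(-3)**n*n - 12*(-3)**n + 12.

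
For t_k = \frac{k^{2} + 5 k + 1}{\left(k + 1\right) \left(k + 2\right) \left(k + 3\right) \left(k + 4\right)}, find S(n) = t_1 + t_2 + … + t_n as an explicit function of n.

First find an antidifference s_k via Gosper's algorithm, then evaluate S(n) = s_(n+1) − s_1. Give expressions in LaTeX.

r(k) = (k + 1)*(5*k + (k + 1)**2 + 6)/((k + 5)*(k**2 + 5*k + 1)) after simplifying.
Factor: A=k + 1; B=k + 5; C=k**2 + 5*k + 1.
Solve (k + 1)·f(k+1) − (k + 4)·f(k) = k**2 + 5*k + 1.
Degrees (1,1,2) ⇒ d ≤ 3.
Match coefficients ⇒ f(k) = k*(k**2 + 3*k - 1)/3.
R(k) = B(k−1)·f(k)/C(k) = k*(k + 4)*(k**2 + 3*k - 1)/(3*(k**2 + 5*k + 1)); s_k = R·t_k = k*(k**2 + 3*k - 1)/(3*(k + 1)*(k + 2)*(k + 3)).
Δs = (k**2 + 5*k + 1)/(k**4 + 10*k**3 + 35*k**2 + 50*k + 24), as required.
Telescope: S(n) = s_(n+1) − s_(1) = (n**3 + 6*n**2 + 8*n + 3)/(3*(n**3 + 9*n**2 + 26*n + 24)) − (1/24) = n*(7*n**2 + 39*n + 38)/(24*(n**3 + 9*n**2 + 26*n + 24)).

S(n) = \frac{n \left(7 n^{2} + 39 n + 38\right)}{24 \left(n^{3} + 9 n^{2} + 26 n + 24\right)}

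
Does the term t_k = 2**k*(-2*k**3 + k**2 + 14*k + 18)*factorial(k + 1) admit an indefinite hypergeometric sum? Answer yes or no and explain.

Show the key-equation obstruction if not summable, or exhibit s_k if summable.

Yes. s_k = 2**k*(-k**2 + 4*k + 2)*factorial(k + 1).

Step 1: r(k) = 2*(2*k**4 + 9*k**3 - 51*k - 62)/(2*k**3 - k**2 - 14*k - 18).
A = 2*k + 4, B = 1, C = k**3 - k**2/2 - 7*k - 9.
f must satisfy (2*k + 4)·f(k+1) − (1)·f(k) = k**3 - k**2/2 - 7*k - 9.
Bound: deg f ≤ 2.
Solve for f: f(k) = (k**2 - 4*k - 2)/2 (degree 2 ≤ 2).
Certificate R = B(k−1)f/C = (k**2 - 4*k - 2)/(2*k**3 - k**2 - 14*k - 18) gives s_k = 2**k*(-k**2 + 4*k + 2)*factorial(k + 1).
s_(k+1) − s_k = 2**k*(-2*k**3 + k**2 + 14*k + 18)*factorial(k + 1) = t_k.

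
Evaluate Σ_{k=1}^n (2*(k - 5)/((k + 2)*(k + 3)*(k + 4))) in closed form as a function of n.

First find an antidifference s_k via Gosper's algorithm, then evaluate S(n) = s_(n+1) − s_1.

t_(k+1)/t_k = (k - 4)*(k + 2)/((k - 5)*(k + 5)).
Normal form (A,B,C) = (k + 2, k + 5, k - 5).
f must satisfy (k + 2)·f(k+1) − (k + 4)·f(k) = k - 5.
Bound: deg f ≤ 2.
Solving with deg f ≤ 2: f(k) = -k*(k + 9)/4.
So s_k = (B(k−1)f/C)·t_k = (-k*(k + 4)*(k + 9)/(4*(k - 5)))·t_k = k*(-k - 9)/(2*(k + 2)*(k + 3)).
Verify: 2*(k - 5)/(k**3 + 9*k**2 + 26*k + 24) matches t_k.
Evaluate: s_(n+1) = (-n**2 - 11*n - 10)/(2*(n**2 + 7*n + 12)); subtract s_(1) = -5/12 ⇒ S(n) = n*(-n - 31)/(12*(n**2 + 7*n + 12)).

S(n) = n*(-n - 31)/(12*(n**2 + 7*n + 12))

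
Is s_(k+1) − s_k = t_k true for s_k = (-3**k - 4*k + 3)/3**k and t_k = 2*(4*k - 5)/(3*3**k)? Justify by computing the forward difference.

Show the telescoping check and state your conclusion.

Valid — Δs_k = t_k.

s_(k+1) = (-3*3**k - 4*k - 1)/(3*3**k)
s_(k+1) − s_k = 2*(4*k - 5)/(3*3**k)
(s_(k+1) − s_k) − t_k = 0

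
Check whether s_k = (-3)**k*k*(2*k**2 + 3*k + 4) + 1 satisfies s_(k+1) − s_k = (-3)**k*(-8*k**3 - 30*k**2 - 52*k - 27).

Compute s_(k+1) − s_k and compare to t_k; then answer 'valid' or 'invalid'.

s_(k+1) = (-3)**(k + 1)*(k + 1)*(3*k + 2*(k + 1)**2 + 7) + 1
s_(k+1) − s_k = (-3)**k*(-8*k**3 - 30*k**2 - 52*k - 27)
(s_(k+1) − s_k) − t_k = 0

valid (s_(k+1) − s_k reduces to t_k)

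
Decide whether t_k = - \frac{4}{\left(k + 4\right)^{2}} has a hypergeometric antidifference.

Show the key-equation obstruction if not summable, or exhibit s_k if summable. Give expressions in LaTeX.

The ratio is (k + 4)**2/(k + 5)**2.
Normal form (A,B,C) = (k**2 + 8*k + 16, k**2 + 10*k + 25, 1).
f must satisfy (k**2 + 8*k + 16)·f(k+1) − (k**2 + 8*k + 16)·f(k) = 1.
Bound: deg f ≤ 0.
f = c0 ⇒ A·f(k+1) − B(k−1)·f(k) − C = -1. The system {-1 = 0} is inconsistent; no antidifference.

No — key equation has no polynomial f.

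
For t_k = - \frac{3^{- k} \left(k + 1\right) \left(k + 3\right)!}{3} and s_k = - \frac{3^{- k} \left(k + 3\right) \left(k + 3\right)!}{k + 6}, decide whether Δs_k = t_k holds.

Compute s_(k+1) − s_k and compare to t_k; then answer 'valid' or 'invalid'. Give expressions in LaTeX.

Invalid: residual \frac{3^{- k} \left(k^{2} + 7 k + 3\right) \left(k + 3\right)!}{\left(k + 6\right) \left(k + 7\right)} ≠ 0.

s_(k+1) = -(k + 4)*factorial(k + 4)/(3*3**k*(k + 7))
s_(k+1) − s_k = -(k**3 + 11*k**2 + 34*k + 33)*factorial(k + 3)/(3*3**k*(k + 6)*(k + 7))
(s_(k+1) − s_k) − t_k = (k**2 + 7*k + 3)*factorial(k + 3)/(3**k*(k + 6)*(k + 7))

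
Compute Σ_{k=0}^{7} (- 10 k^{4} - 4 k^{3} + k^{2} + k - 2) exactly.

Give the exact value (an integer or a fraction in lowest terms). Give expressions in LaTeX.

Σ = -49744

Compute t_(k+1)/t_k: get (10*k**4 + 44*k**3 + 71*k**2 + 49*k + 14)/(10*k**4 + 4*k**3 - k**2 - k + 2).
Normal form (A,B,C) = (1, 1, k**4 + 2*k**3/5 - k**2/10 - k/10 + 1/5).
Key eq: (1)·f(k+1) = (1)·f(k) + (k**4 + 2*k**3/5 - k**2/10 - k/10 + 1/5).
Degrees (0,0,4) ⇒ d ≤ 5.
Match coefficients ⇒ f(k) = k*(2*k**4 - 4*k**3 + k**2 + k + 2)/10.
Then R = B(k−1)f/C = k*(2*k**4 - 4*k**3 + k**2 + k + 2)/(10*k**4 + 4*k**3 - k**2 - k + 2), so s_k = R(k)·t_k = k*(-2*k**4 + 4*k**3 - k**2 - k - 2).
s_(k+1) − s_k = -10*k**4 - 4*k**3 + k**2 + k - 2 = t_k.
Sum = s_(8) − s_(0); s_(8) = -49744, s_(0) = 0 ⇒ -49744.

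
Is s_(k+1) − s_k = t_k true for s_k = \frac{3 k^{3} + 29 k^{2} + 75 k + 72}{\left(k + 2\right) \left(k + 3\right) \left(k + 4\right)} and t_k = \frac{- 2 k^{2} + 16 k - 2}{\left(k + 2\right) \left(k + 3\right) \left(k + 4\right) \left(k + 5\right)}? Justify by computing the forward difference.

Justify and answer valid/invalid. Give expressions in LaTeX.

s_(k+1) = (75*k + 3*(k + 1)**3 + 29*(k + 1)**2 + 147)/((k + 3)*(k + 4)*(k + 5))
s_(k+1) − s_k = 2*(-k**2 + 8*k - 1)/(k**4 + 14*k**3 + 71*k**2 + 154*k + 120)
(s_(k+1) − s_k) − t_k = 0

Valid: the claim telescopes to t_k.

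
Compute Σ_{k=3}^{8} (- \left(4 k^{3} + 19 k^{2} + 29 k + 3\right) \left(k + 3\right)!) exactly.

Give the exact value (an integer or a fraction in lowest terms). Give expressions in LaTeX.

Ratio r(k) = (4*k**4 + 47*k**3 + 203*k**2 + 371*k + 220)/(4*k**3 + 19*k**2 + 29*k + 3).
Gosper form: A/B · C(k+1)/C(k) with A=k + 4, B=1, C=k**3 + 19*k**2/4 + 29*k/4 + 3/4.
Solve (k + 4)·f(k+1) − (1)·f(k) = k**3 + 19*k**2/4 + 29*k/4 + 3/4.
Degrees (1,0,3) ⇒ d ≤ 2.
Match coefficients ⇒ f(k) = (k - 1)*(4*k + 3)/4.
Certificate R = B(k−1)f/C = (k - 1)*(4*k + 3)/(4*k**3 + 19*k**2 + 29*k + 3) gives s_k = -(k - 1)*(4*k + 3)*factorial(k + 3).
Check: Δs_k = -(4*k**3 + 19*k**2 + 29*k + 3)*factorial(k + 3). ✓
Sum = s_(9) − s_(3); s_(9) = -149448499200, s_(3) = -21600 ⇒ -149448477600.

Σ = -149448477600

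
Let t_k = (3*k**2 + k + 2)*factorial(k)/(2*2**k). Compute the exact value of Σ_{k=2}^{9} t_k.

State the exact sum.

Σ = 439411/4

r(k) = (k + 1)*(k + 3*(k + 1)**2 + 3)/(2*(3*k**2 + k + 2)) after simplifying.
A = k/2 + 1/2, B = 1, C = k**2 + k/3 + 2/3.
Set up (k/2 + 1/2)·f(k+1) − (1)·f(k) − (k**2 + k/3 + 2/3) = 0.
Bound: deg f ≤ 1.
A polynomial solution: f(k) = 2*(3*k + 1)/3.
So s_k = (B(k−1)f/C)·t_k = (2*(3*k + 1)/(3*k**2 + k + 2))·t_k = (3*k + 1)*factorial(k)/2**k.
s_(k+1) − s_k = (3*k**2 + k + 2)*factorial(k)/(2*2**k) = t_k.
Sum = s_(10) − s_(2); s_(10) = 439425/4, s_(2) = 7/2 ⇒ 439411/4.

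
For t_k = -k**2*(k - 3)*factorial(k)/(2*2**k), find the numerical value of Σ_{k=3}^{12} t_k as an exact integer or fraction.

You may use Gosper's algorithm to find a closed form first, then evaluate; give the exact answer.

Σ = -346621293/4

The ratio is (k - 2)*(k + 1)**3/(2*k**2*(k - 3)).
So A=k/2 + 1/2 and B=1, with C=k**3 - 3*k**2.
Key eq: (k/2 + 1/2)·f(k+1) = (1)·f(k) + (k**3 - 3*k**2).
Bound: deg f ≤ 2.
Solve for f: f(k) = 2*(k**2 - 4*k - 3) (degree 2 ≤ 2).
Get s_k = R·t_k = (-k**2 + 4*k + 3)*factorial(k)/2**k with R(k) = B(k−1)f(k)/C(k) = 2*(k**2 - 4*k - 3)/(k**2*(k - 3)).
Check: Δs_k = -k**2*(k - 3)*factorial(k)/(2*2**k). ✓
Σ_(k=3)^(12) t_k = s_(13) − s_(3) = -346621275/4 − (9/2) = -346621293/4.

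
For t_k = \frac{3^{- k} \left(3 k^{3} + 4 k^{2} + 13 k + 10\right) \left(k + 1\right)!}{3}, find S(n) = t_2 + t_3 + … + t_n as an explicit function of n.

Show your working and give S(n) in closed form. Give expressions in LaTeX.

Compute t_(k+1)/t_k: get (3*k**4 + 19*k**3 + 56*k**2 + 90*k + 60)/(3*(3*k**3 + 4*k**2 + 13*k + 10)).
Normal form (A,B,C) = (k/3 + 2/3, 1, k**3 + 4*k**2/3 + 13*k/3 + 10/3).
Solve (k/3 + 2/3)·f(k+1) − (1)·f(k) = k**3 + 4*k**2/3 + 13*k/3 + 10/3.
Degrees (1,0,3) ⇒ d ≤ 2.
Solving with deg f ≤ 2: f(k) = (k + 1)*(3*k - 2).
Then R = B(k−1)f/C = 3*(k + 1)*(3*k - 2)/(3*k**3 + 4*k**2 + 13*k + 10), so s_k = R(k)·t_k = (k + 1)*(3*k - 2)*factorial(k + 1)/3**k.
Δs = (3*k**3 + 4*k**2 + 13*k + 10)*factorial(k + 1)/(3*3**k), as required.
Telescope: S(n) = s_(n+1) − s_(2) = 3**(-n - 1)*(n + 2)*(3*n + 1)*factorial(n + 2) − (8) = (-24*3**n + 3*n**4*factorial(n) + 16*n**3*factorial(n) + 29*n**2*factorial(n) + 20*n*factorial(n) + 4*factorial(n))/(3*3**n).

S(n) = \frac{3^{- n} \left(- 24 \cdot 3^{n} + 3 n^{4} n! + 16 n^{3} n! + 29 n^{2} n! + 20 n n! + 4 n!\right)}{3}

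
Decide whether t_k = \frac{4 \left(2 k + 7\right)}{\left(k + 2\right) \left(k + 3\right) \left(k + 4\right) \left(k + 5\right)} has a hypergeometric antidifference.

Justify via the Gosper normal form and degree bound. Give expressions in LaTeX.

The ratio is (k + 2)*(2*k + 9)/((k + 6)*(2*k + 7)).
A = k + 2, B = k + 6, C = k + 7/2.
Solve (k + 2)·f(k+1) − (k + 5)·f(k) = k + 7/2.
Bound: deg f ≤ 3.
Coefficient equations give f(k) = k*(k + 3)*(k + 6)/16.
R(k) = B(k−1)·f(k)/C(k) = k*(k + 3)*(k + 5)*(k + 6)/(8*(2*k + 7)); s_k = R·t_k = k*(k + 6)/(2*(k**2 + 6*k + 8)).
Check: Δs_k = 4*(2*k + 7)/(k**4 + 14*k**3 + 71*k**2 + 154*k + 120). ✓

Yes. s_k = \frac{k \left(k + 6\right)}{2 \left(k^{2} + 6 k + 8\right)}.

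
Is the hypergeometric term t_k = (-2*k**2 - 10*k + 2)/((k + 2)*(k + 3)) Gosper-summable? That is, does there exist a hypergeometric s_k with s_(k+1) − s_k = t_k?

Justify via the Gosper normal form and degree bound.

Yes. s_k = k*(3 - 2*k)/(k + 2).

Step 1: r(k) = (k + 2)*(5*k + (k + 1)**2 + 4)/((k + 4)*(k**2 + 5*k - 1)).
Gosper form: A/B · C(k+1)/C(k) with A=k + 2, B=k + 4, C=k**2 + 5*k - 1.
Set up (k + 2)·f(k+1) − (k + 3)·f(k) − (k**2 + 5*k - 1) = 0.
Degrees (1,1,2) ⇒ d ≤ 2.
Match coefficients ⇒ f(k) = k*(2*k - 3)/2.
Certificate R = B(k−1)f/C = k*(k + 3)*(2*k - 3)/(2*(k**2 + 5*k - 1)) gives s_k = k*(3 - 2*k)/(k + 2).
Check: Δs_k = 2*(-k**2 - 5*k + 1)/(k**2 + 5*k + 6). ✓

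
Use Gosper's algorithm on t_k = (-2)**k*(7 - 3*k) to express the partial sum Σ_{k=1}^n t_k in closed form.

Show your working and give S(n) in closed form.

S(n) = -2*(-2)**n*n + 4*(-2)**n - 4

t_(k+1)/t_k = 2*(4 - 3*k)/(3*k - 7).
Factor: A=-2; B=1; C=k - 7/3.
Key eq: (-2)·f(k+1) = (1)·f(k) + (k - 7/3).
deg f ≤ 1 (via 0,0,1).
Solve for f: f(k) = -(k - 3)/3 (degree 1 ≤ 1).
R(k) = B(k−1)·f(k)/C(k) = -(k - 3)/(3*k - 7); s_k = R·t_k = (-2)**k*(k - 3).
Δs = (-2)**k*(7 - 3*k), as required.
Evaluate: s_(n+1) = (-2)**(n + 1)*(n - 2); subtract s_(1) = 4 ⇒ S(n) = -2*(-2)**n*n + 4*(-2)**n - 4.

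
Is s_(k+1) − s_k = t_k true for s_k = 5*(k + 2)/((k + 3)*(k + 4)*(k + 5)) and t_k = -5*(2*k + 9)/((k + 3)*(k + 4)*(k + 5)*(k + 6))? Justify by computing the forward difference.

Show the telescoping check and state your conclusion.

Invalid: residual 30/(k**4 + 18*k**3 + 119*k**2 + 342*k + 360) ≠ 0.

s_(k+1) = 5*(k + 3)/((k + 4)*(k + 5)*(k + 6))
s_(k+1) − s_k = 5*(-2*k - 3)/(k**4 + 18*k**3 + 119*k**2 + 342*k + 360)
(s_(k+1) − s_k) − t_k = 30/(k**4 + 18*k**3 + 119*k**2 + 342*k + 360)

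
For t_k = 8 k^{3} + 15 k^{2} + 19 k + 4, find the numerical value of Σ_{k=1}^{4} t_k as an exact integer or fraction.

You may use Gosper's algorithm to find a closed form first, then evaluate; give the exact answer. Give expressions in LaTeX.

The ratio is (8*k**3 + 39*k**2 + 73*k + 46)/(8*k**3 + 15*k**2 + 19*k + 4).
So A=1 and B=1, with C=k**3 + 15*k**2/8 + 19*k/8 + 1/2.
Need (1)·f(k+1) − (1)·f(k) = k**3 + 15*k**2/8 + 19*k/8 + 1/2.
Bound: deg f ≤ 4.
A polynomial solution: f(k) = k*(2*k**3 + k**2 + 4*k - 3)/8.
Get s_k = R·t_k = k*(2*k**3 + k**2 + 4*k - 3) with R(k) = B(k−1)f(k)/C(k) = k*(2*k**3 + k**2 + 4*k - 3)/(8*k**3 + 15*k**2 + 19*k + 4).
Δs = 8*k**3 + 15*k**2 + 19*k + 4, as required.
Σ_(k=1)^(4) t_k = s_(5) − s_(1) = 1460 − (4) = 1456.

Σ = 1456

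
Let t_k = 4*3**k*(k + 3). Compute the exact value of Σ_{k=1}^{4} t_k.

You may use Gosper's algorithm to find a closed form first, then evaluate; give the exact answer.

Σ = 3144

r(k) = 3*(k + 4)/(k + 3) after simplifying.
Gosper form: A/B · C(k+1)/C(k) with A=3, B=1, C=k + 3.
Solve (3)·f(k+1) − (1)·f(k) = k + 3.
Degrees (0,0,1) ⇒ d ≤ 1.
Coefficient equations give f(k) = (2*k + 3)/4.
So s_k = (B(k−1)f/C)·t_k = ((2*k + 3)/(4*(k + 3)))·t_k = 3**k*(2*k + 3).
Verify: 4*3**k*(k + 3) matches t_k.
Telescoping: Σ = s_(5) − s_(1) = 3159 − (15) = 3144.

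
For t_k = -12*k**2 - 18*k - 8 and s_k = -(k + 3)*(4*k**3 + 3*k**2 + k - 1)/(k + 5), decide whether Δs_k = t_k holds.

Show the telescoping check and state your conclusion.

s_(k+1) = -(k + 4)*(k + 4*(k + 1)**3 + 3*(k + 1)**2)/(k + 6)
s_(k+1) − s_k = 2*(-6*k**4 - 67*k**3 - 208*k**2 - 217*k - 79)/(k**2 + 11*k + 30)
(s_(k+1) − s_k) − t_k = 2*(8*k**3 + 75*k**2 + 97*k + 41)/(k**2 + 11*k + 30)

Invalid: residual 2*(8*k**3 + 75*k**2 + 97*k + 41)/(k**2 + 11*k + 30) ≠ 0.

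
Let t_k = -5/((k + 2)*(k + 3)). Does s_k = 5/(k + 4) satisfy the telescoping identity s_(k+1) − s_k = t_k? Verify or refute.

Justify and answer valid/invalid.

Invalid: residual 10*(2*k + 7)/(k**4 + 14*k**3 + 71*k**2 + 154*k + 120) ≠ 0.

s_(k+1) = 5/(k + 5)
s_(k+1) − s_k = -5/((k + 4)*(k + 5))
(s_(k+1) − s_k) − t_k = 10*(2*k + 7)/(k**4 + 14*k**3 + 71*k**2 + 154*k + 120)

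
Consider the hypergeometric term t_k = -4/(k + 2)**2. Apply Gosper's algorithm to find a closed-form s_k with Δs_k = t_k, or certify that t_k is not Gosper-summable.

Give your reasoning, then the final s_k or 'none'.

t_(k+1)/t_k = (k + 2)**2/(k + 3)**2.
So A=k**2 + 4*k + 4 and B=k**2 + 6*k + 9, with C=1.
Need (k**2 + 4*k + 4)·f(k+1) − (k**2 + 4*k + 4)·f(k) = 1.
d = 0 from the (2,2,0) case.
Write f(k) = c0. Then LHS − RHS = -1, requiring -1 = 0: contradictory. No certificate.

not Gosper-summable; s_k does not exist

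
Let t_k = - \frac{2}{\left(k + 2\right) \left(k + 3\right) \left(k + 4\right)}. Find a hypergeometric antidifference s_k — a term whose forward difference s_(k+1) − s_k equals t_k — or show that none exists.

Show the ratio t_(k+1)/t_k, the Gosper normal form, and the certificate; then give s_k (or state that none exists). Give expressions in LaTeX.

s_k = \frac{k \left(- k - 5\right)}{6 \left(k + 2\right) \left(k + 3\right)}

Ratio r(k) = (k + 2)/(k + 5).
Normal form (A,B,C) = (k + 2, k + 5, 1).
Set up (k + 2)·f(k+1) − (k + 4)·f(k) − (1) = 0.
d = 2 from the (1,1,0) case.
Solving with deg f ≤ 2: f(k) = k*(k + 5)/12.
Get s_k = R·t_k = k*(-k - 5)/(6*(k + 2)*(k + 3)) with R(k) = B(k−1)f(k)/C(k) = k*(k + 4)*(k + 5)/12.
s_(k+1) − s_k = -2/(k**3 + 9*k**2 + 26*k + 24) = t_k.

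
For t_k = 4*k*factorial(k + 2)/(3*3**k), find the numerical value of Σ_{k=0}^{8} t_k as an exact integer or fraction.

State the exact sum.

Step 1: r(k) = (k + 1)*(k + 3)/(3*k).
Normal form (A,B,C) = (k/3 + 1, 1, k).
Solve (k/3 + 1)·f(k+1) − (1)·f(k) = k.
Bound: deg f ≤ 0.
A polynomial solution: f(k) = 3.
Get s_k = R·t_k = 4*factorial(k + 2)/3**k with R(k) = B(k−1)f(k)/C(k) = 3/k.
Verify: 4*k*factorial(k + 2)/(3*3**k) matches t_k.
Evaluate s at k=9 and k=0: 1971200/243 and 8; difference 1969256/243.

Σ = 1969256/243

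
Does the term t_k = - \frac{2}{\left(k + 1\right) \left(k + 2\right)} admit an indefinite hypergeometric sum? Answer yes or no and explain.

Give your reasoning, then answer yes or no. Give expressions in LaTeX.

Yes. s_k = - \frac{2 k}{k + 1}.

Compute t_(k+1)/t_k: get (k + 1)/(k + 3).
Take A(k)=k + 1, B(k)=k + 3, C(k)=1.
Key eq: (k + 1)·f(k+1) = (k + 2)·f(k) + (1).
From deg A=1, deg B=1, deg C=0: d=1.
Solving with deg f ≤ 1: f(k) = k.
Certificate R = B(k−1)f/C = k*(k + 2) gives s_k = -2*k/(k + 1).
s_(k+1) − s_k = -2/(k**2 + 3*k + 2) = t_k.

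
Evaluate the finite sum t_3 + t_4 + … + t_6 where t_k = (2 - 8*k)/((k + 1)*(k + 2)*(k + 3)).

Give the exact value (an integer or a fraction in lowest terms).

Σ = -191/360

r(k) = (k + 1)*(4*k + 3)/((k + 4)*(4*k - 1)) after simplifying.
Take A(k)=k + 1, B(k)=k + 4, C(k)=k - 1/4.
Solve (k + 1)·f(k+1) − (k + 3)·f(k) = k - 1/4.
d = 2 from the (1,1,1) case.
A polynomial solution: f(k) = k*(3*k - 7)/16.
Get s_k = R·t_k = -k*(3*k - 7)/(2*(k + 1)*(k + 2)) with R(k) = B(k−1)f(k)/C(k) = k*(k + 3)*(3*k - 7)/(4*(4*k - 1)).
Verify: 2*(1 - 4*k)/(k**3 + 6*k**2 + 11*k + 6) matches t_k.
Σ_(k=3)^(6) t_k = s_(7) − s_(3) = -49/72 − (-3/20) = -191/360.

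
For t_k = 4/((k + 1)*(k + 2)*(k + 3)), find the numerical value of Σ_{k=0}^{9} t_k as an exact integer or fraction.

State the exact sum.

Ratio r(k) = (k + 1)/(k + 4).
A = k + 1, B = k + 4, C = 1.
Solve (k + 1)·f(k+1) − (k + 3)·f(k) = 1.
Degrees (1,1,0) ⇒ d ≤ 2.
A polynomial solution: f(k) = k*(k + 3)/4.
Then R = B(k−1)f/C = k*(k + 3)**2/4, so s_k = R(k)·t_k = k*(k + 3)/((k + 1)*(k + 2)).
Check: Δs_k = 4/(k**3 + 6*k**2 + 11*k + 6). ✓
Σ_(k=0)^(9) t_k = s_(10) − s_(0) = 65/66 − (0) = 65/66.

Σ = 65/66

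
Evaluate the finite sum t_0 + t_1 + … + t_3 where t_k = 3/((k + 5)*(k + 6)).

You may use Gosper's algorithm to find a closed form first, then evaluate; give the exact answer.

Σ = 4/15

Ratio r(k) = (k + 5)/(k + 7).
A = k + 5, B = k + 7, C = 1.
Solve (k + 5)·f(k+1) − (k + 6)·f(k) = 1.
d = 1 from the (1,1,0) case.
Coefficient equations give f(k) = k/5.
Get s_k = R·t_k = 3*k/(5*(k + 5)) with R(k) = B(k−1)f(k)/C(k) = k*(k + 6)/5.
Δs = 3/(k**2 + 11*k + 30), as required.
Σ_(k=0)^(3) t_k = s_(4) − s_(0) = 4/15 − (0) = 4/15.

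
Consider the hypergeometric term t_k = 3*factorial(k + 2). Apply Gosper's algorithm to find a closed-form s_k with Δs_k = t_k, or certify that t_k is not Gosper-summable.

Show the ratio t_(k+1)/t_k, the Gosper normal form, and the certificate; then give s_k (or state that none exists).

none — t_k is not Gosper-summable

Compute t_(k+1)/t_k: get k + 3.
Factor: A=k + 3; B=1; C=1.
Set up (k + 3)·f(k+1) − (1)·f(k) − (1) = 0.
d = -1 from the (1,0,0) case.
d = -1 < 0 ⇒ no nonzero polynomial f; not summable.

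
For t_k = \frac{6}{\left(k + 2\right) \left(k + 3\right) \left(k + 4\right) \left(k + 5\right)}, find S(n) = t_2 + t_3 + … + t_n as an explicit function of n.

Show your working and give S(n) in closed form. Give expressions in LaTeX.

S(n) = \frac{n^{3} + 12 n^{2} + 47 n - 60}{60 \left(n^{3} + 12 n^{2} + 47 n + 60\right)}

t_(k+1)/t_k = (k + 2)/(k + 6).
So A=k + 2 and B=k + 6, with C=1.
Need (k + 2)·f(k+1) − (k + 5)·f(k) = 1.
deg f ≤ 3 (via 1,1,0).
A polynomial solution: f(k) = k*(k**2 + 9*k + 26)/72.
Then R = B(k−1)f/C = k*(k + 5)*(k**2 + 9*k + 26)/72, so s_k = R(k)·t_k = k*(k**2 + 9*k + 26)/(12*(k + 2)*(k + 3)*(k + 4)).
Verify: 6/(k**4 + 14*k**3 + 71*k**2 + 154*k + 120) matches t_k.
Telescope: S(n) = s_(n+1) − s_(2) = (n**3 + 12*n**2 + 47*n + 36)/(12*(n**3 + 12*n**2 + 47*n + 60)) − (1/15) = (n**3 + 12*n**2 + 47*n - 60)/(60*(n**3 + 12*n**2 + 47*n + 60)).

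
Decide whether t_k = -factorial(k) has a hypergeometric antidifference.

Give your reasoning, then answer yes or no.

No — t_k has no hypergeometric antidifference.

Compute t_(k+1)/t_k: get k + 1.
So A=k + 1 and B=1, with C=1.
Need (k + 1)·f(k+1) − (1)·f(k) = 1.
Bound: deg f ≤ -1.
deg f ≤ -1 is impossible — no certificate.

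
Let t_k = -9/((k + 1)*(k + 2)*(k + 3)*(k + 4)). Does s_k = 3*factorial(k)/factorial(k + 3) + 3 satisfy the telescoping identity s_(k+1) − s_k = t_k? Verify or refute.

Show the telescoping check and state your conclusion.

valid; difference matches t_k

s_(k+1) = 3*factorial(k + 1)/factorial(k + 4) + 3
s_(k+1) − s_k = -9/((k + 1)*(k + 2)*(k + 3)*(k + 4))
(s_(k+1) − s_k) − t_k = 0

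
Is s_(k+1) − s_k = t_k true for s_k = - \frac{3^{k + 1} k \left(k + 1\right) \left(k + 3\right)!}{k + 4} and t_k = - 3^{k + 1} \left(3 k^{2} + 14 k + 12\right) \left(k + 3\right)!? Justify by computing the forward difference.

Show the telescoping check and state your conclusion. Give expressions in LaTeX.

Invalid: residual \frac{3^{k + 2} \left(k + 3\right) \left(3 k^{2} + 17 k + 16\right) \left(k + 3\right)!}{\left(k + 4\right) \left(k + 5\right)} ≠ 0.

s_(k+1) = -3**(k + 2)*(k + 1)*(k + 2)*factorial(k + 4)/(k + 5)
s_(k+1) − s_k = -3**(k + 1)*(k + 1)*(3*k**3 + 29*k**2 + 91*k + 96)*factorial(k + 3)/((k + 4)*(k + 5))
(s_(k+1) − s_k) − t_k = 3**(k + 2)*(k + 3)*(3*k**2 + 17*k + 16)*factorial(k + 3)/((k + 4)*(k + 5))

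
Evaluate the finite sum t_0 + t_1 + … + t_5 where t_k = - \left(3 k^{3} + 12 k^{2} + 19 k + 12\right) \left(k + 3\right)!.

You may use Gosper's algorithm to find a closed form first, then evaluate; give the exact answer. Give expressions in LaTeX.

Σ = -34110696

Compute t_(k+1)/t_k: get (3*k**4 + 33*k**3 + 136*k**2 + 254*k + 184)/(3*k**3 + 12*k**2 + 19*k + 12).
Gosper form: A/B · C(k+1)/C(k) with A=k + 4, B=1, C=k**3 + 4*k**2 + 19*k/3 + 4.
Set up (k + 4)·f(k+1) − (1)·f(k) − (k**3 + 4*k**2 + 19*k/3 + 4) = 0.
d = 2 from the (1,0,3) case.
Coefficient equations give f(k) = (3*k**2 - 3*k + 4)/3.
Then R = B(k−1)f/C = (3*k**2 - 3*k + 4)/(3*k**3 + 12*k**2 + 19*k + 12), so s_k = R(k)·t_k = -(3*k**2 - 3*k + 4)*factorial(k + 3).
Δs = -(3*k**3 + 12*k**2 + 19*k + 12)*factorial(k + 3), as required.
Telescoping: Σ = s_(6) − s_(0) = -34110720 − (-24) = -34110696.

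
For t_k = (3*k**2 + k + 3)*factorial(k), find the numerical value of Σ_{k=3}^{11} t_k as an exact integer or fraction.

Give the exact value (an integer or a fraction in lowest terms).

Ratio r(k) = (k + 1)*(k + 3*(k + 1)**2 + 4)/(3*k**2 + k + 3).
Factor: A=k + 1; B=1; C=k**2 + k/3 + 1.
Solve (k + 1)·f(k+1) − (1)·f(k) = k**2 + k/3 + 1.
Bound: deg f ≤ 1.
Solving with deg f ≤ 1: f(k) = (3*k - 2)/3.
Then R = B(k−1)f/C = (3*k - 2)/(3*k**2 + k + 3), so s_k = R(k)·t_k = (3*k - 2)*factorial(k).
s_(k+1) − s_k = (3*k**2 + k + 3)*factorial(k) = t_k.
Sum = s_(12) − s_(3); s_(12) = 16286054400, s_(3) = 42 ⇒ 16286054358.

Σ = 16286054358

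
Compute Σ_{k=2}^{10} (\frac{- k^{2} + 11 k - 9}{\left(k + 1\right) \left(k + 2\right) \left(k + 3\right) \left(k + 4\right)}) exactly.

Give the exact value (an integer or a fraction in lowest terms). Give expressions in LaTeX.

Σ = 253/3640

Step 1: r(k) = -(k + 1)*(11*k - (k + 1)**2 + 2)/((k + 5)*(k**2 - 11*k + 9)).
Take A(k)=k + 1, B(k)=k + 5, C(k)=k**2 - 11*k + 9.
Need (k + 1)·f(k+1) − (k + 4)·f(k) = k**2 - 11*k + 9.
deg f ≤ 3 (via 1,1,2).
Solving with deg f ≤ 3: f(k) = k*(k**2 + 3*k + 23)/3.
R(k) = B(k−1)·f(k)/C(k) = k*(k + 4)*(k**2 + 3*k + 23)/(3*(k**2 - 11*k + 9)); s_k = R·t_k = k*(-k**2 - 3*k - 23)/(3*(k + 1)*(k + 2)*(k + 3)).
s_(k+1) − s_k = (-k**2 + 11*k - 9)/(k**4 + 10*k**3 + 35*k**2 + 50*k + 24) = t_k.
Σ_(k=2)^(10) t_k = s_(11) − s_(2) = -649/2184 − (-11/30) = 253/3640.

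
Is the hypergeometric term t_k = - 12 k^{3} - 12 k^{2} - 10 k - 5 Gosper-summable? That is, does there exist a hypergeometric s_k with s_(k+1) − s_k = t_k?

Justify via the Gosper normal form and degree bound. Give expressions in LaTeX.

Yes. s_k = k \left(- 3 k^{3} + 2 k^{2} - 2 k - 2\right).

r(k) = (12*k**3 + 48*k**2 + 70*k + 39)/(12*k**3 + 12*k**2 + 10*k + 5) after simplifying.
Gosper form: A/B · C(k+1)/C(k) with A=1, B=1, C=k**3 + k**2 + 5*k/6 + 5/12.
Solve (1)·f(k+1) − (1)·f(k) = k**3 + k**2 + 5*k/6 + 5/12.
From deg A=0, deg B=0, deg C=3: d=4.
Solving with deg f ≤ 4: f(k) = k*(3*k**3 - 2*k**2 + 2*k + 2)/12.
So s_k = (B(k−1)f/C)·t_k = (k*(3*k**3 - 2*k**2 + 2*k + 2)/(12*k**3 + 12*k**2 + 10*k + 5))·t_k = k*(-3*k**3 + 2*k**2 - 2*k - 2).
s_(k+1) − s_k = -12*k**3 - 12*k**2 - 10*k - 5 = t_k.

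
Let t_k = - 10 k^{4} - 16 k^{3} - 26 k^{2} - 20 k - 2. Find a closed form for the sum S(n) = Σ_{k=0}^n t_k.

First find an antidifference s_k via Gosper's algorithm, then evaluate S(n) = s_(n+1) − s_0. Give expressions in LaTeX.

S(n) = - 2 n^{5} - 9 n^{4} - 20 n^{3} - 27 n^{2} - 16 n - 2

r(k) = (5*k**4 + 28*k**3 + 67*k**2 + 80*k + 37)/(5*k**4 + 8*k**3 + 13*k**2 + 10*k + 1) after simplifying.
Factor: A=1; B=1; C=k**4 + 8*k**3/5 + 13*k**2/5 + 2*k + 1/5.
Key eq: (1)·f(k+1) = (1)·f(k) + (k**4 + 8*k**3/5 + 13*k**2/5 + 2*k + 1/5).
From deg A=0, deg B=0, deg C=4: d=5.
A polynomial solution: f(k) = k*(2*k**4 - k**3 + 4*k**2 + k - 4)/10.
Get s_k = R·t_k = k*(-2*k**4 + k**3 - 4*k**2 - k + 4) with R(k) = B(k−1)f(k)/C(k) = k*(2*k**4 - k**3 + 4*k**2 + k - 4)/(2*(5*k**4 + 8*k**3 + 13*k**2 + 10*k + 1)).
Check: Δs_k = -10*k**4 - 16*k**3 - 26*k**2 - 20*k - 2. ✓
Telescope: S(n) = s_(n+1) − s_(0) = -2*n**5 - 9*n**4 - 20*n**3 - 27*n**2 - 16*n - 2 − (0) = -2*n**5 - 9*n**4 - 20*n**3 - 27*n**2 - 16*n - 2.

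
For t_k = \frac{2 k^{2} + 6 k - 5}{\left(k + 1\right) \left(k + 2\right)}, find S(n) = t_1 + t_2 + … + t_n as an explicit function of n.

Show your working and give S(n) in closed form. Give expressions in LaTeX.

S(n) = \frac{n \left(4 n - 1\right)}{2 \left(n + 2\right)}

t_(k+1)/t_k = (k + 1)*(6*k + 2*(k + 1)**2 + 1)/((k + 3)*(2*k**2 + 6*k - 5)).
Gosper form: A/B · C(k+1)/C(k) with A=k + 1, B=k + 3, C=k**2 + 3*k - 5/2.
Solve (k + 1)·f(k+1) − (k + 2)·f(k) = k**2 + 3*k - 5/2.
From deg A=1, deg B=1, deg C=2: d=2.
Solving with deg f ≤ 2: f(k) = k*(2*k - 7)/2.
Certificate R = B(k−1)f/C = k*(k + 2)*(2*k - 7)/(2*k**2 + 6*k - 5) gives s_k = k*(2*k - 7)/(k + 1).
s_(k+1) − s_k = (2*k**2 + 6*k - 5)/(k**2 + 3*k + 2) = t_k.
Σ_(k=1)^n t_k = s_(n+1) − s_(1) = ((2*n**2 - 3*n - 5)/(n + 2)) − (-5/2), i.e. n*(4*n - 1)/(2*(n + 2)).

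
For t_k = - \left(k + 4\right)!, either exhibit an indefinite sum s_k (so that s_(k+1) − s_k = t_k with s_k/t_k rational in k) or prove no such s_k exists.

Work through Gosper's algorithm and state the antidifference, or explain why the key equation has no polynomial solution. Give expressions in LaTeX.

not Gosper-summable; s_k does not exist

Step 1: r(k) = k + 5.
So A=k + 5 and B=1, with C=1.
Need (k + 5)·f(k+1) − (1)·f(k) = 1.
deg f ≤ -1 (via 1,0,0).
deg f ≤ -1 is impossible — no certificate.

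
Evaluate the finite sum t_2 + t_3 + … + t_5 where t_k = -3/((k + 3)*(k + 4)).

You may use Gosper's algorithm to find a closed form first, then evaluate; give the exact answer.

Ratio r(k) = (k + 3)/(k + 5).
A = k + 3, B = k + 5, C = 1.
f must satisfy (k + 3)·f(k+1) − (k + 4)·f(k) = 1.
deg f ≤ 1 (via 1,1,0).
Solving with deg f ≤ 1: f(k) = k/3.
R(k) = B(k−1)·f(k)/C(k) = k*(k + 4)/3; s_k = R·t_k = -k/(k + 3).
Check: Δs_k = -3/(k**2 + 7*k + 12). ✓
Σ_(k=2)^(5) t_k = s_(6) − s_(2) = -2/3 − (-2/5) = -4/15.

Σ = -4/15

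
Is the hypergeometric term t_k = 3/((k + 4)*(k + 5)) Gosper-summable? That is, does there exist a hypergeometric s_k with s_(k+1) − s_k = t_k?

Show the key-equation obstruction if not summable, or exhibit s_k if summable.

Yes. s_k = 3*k/(4*(k + 4)).

r(k) = (k + 4)/(k + 6) after simplifying.
So A=k + 4 and B=k + 6, with C=1.
Need (k + 4)·f(k+1) − (k + 5)·f(k) = 1.
Degrees (1,1,0) ⇒ d ≤ 1.
Solving with deg f ≤ 1: f(k) = k/4.
Then R = B(k−1)f/C = k*(k + 5)/4, so s_k = R(k)·t_k = 3*k/(4*(k + 4)).
s_(k+1) − s_k = 3/(k**2 + 9*k + 20) = t_k.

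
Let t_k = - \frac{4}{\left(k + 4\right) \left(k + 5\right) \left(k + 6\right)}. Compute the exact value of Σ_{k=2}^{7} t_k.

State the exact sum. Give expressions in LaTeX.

Σ = -19/546

Ratio r(k) = (k + 4)/(k + 7).
Gosper form: A/B · C(k+1)/C(k) with A=k + 4, B=k + 7, C=1.
Set up (k + 4)·f(k+1) − (k + 6)·f(k) − (1) = 0.
From deg A=1, deg B=1, deg C=0: d=2.
Match coefficients ⇒ f(k) = k*(k + 9)/40.
R(k) = B(k−1)·f(k)/C(k) = k*(k + 6)*(k + 9)/40; s_k = R·t_k = k*(-k - 9)/(10*(k + 4)*(k + 5)).
Δs = -4/(k**3 + 15*k**2 + 74*k + 120), as required.
Evaluate s at k=8 and k=2: -17/195 and -11/210; difference -19/546.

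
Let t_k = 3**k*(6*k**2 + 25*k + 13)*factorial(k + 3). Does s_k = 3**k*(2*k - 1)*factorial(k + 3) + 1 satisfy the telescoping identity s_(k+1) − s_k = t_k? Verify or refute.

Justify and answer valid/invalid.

Valid: the claim telescopes to t_k.

s_(k+1) = 3**(k + 1)*(2*k + 1)*factorial(k + 4) + 1
s_(k+1) − s_k = 3**k*(6*k**2 + 25*k + 13)*factorial(k + 3)
(s_(k+1) − s_k) − t_k = 0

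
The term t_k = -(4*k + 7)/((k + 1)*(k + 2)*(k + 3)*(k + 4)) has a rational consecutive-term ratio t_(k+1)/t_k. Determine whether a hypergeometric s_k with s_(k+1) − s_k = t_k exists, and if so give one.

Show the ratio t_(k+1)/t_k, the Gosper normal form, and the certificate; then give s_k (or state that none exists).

s_k = k*(-k**2 - 6*k - 7)/(2*(k + 1)*(k + 2)*(k + 3))

r(k) = (k + 1)*(4*k + 11)/((k + 5)*(4*k + 7)) after simplifying.
So A=k + 1 and B=k + 5, with C=k + 7/4.
Key eq: (k + 1)·f(k+1) = (k + 4)·f(k) + (k + 7/4).
deg f ≤ 3 (via 1,1,1).
Coefficient equations give f(k) = k*(k**2 + 6*k + 7)/8.
Certificate R = B(k−1)f/C = k*(k + 4)*(k**2 + 6*k + 7)/(2*(4*k + 7)) gives s_k = k*(-k**2 - 6*k - 7)/(2*(k + 1)*(k + 2)*(k + 3)).
s_(k+1) − s_k = (-4*k - 7)/(k**4 + 10*k**3 + 35*k**2 + 50*k + 24) = t_k.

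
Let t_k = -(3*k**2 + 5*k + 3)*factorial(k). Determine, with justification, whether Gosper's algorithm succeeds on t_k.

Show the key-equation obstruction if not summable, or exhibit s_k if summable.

Yes. s_k = -(3*k + 2)*factorial(k).

The ratio is (k + 1)*(5*k + 3*(k + 1)**2 + 8)/(3*k**2 + 5*k + 3).
Take A(k)=k + 1, B(k)=1, C(k)=k**2 + 5*k/3 + 1.
Need (k + 1)·f(k+1) − (1)·f(k) = k**2 + 5*k/3 + 1.
Bound: deg f ≤ 1.
Coefficient equations give f(k) = (3*k + 2)/3.
So s_k = (B(k−1)f/C)·t_k = ((3*k + 2)/(3*k**2 + 5*k + 3))·t_k = -(3*k + 2)*factorial(k).
s_(k+1) − s_k = -(3*k**2 + 5*k + 3)*factorial(k) = t_k.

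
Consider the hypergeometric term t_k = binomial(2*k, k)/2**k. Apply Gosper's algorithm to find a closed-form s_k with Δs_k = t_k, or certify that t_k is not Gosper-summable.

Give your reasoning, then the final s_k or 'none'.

not Gosper-summable; s_k does not exist

r(k) = (2*k + 1)/(k + 1) after simplifying.
Gosper form: A/B · C(k+1)/C(k) with A=2*k + 1, B=k + 1, C=1.
f must satisfy (2*k + 1)·f(k+1) − (k)·f(k) = 1.
Bound: deg f ≤ -1.
Bound -1 < 0, so the key equation has no polynomial solution.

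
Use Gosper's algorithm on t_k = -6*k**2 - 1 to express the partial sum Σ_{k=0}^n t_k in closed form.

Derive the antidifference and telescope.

S(n) = -2*n**3 - 3*n**2 - 2*n - 1

t_(k+1)/t_k = (6*(k + 1)**2 + 1)/(6*k**2 + 1).
Gosper form: A/B · C(k+1)/C(k) with A=1, B=1, C=k**2 + 1/6.
Set up (1)·f(k+1) − (1)·f(k) − (k**2 + 1/6) = 0.
d = 3 from the (0,0,2) case.
Coefficient equations give f(k) = k*(2*k**2 - 3*k + 2)/6.
So s_k = (B(k−1)f/C)·t_k = (k*(2*k**2 - 3*k + 2)/(6*k**2 + 1))·t_k = k*(-2*k**2 + 3*k - 2).
Δs = -6*k**2 - 1, as required.
Σ_(k=0)^n t_k = s_(n+1) − s_(0) = (-2*n**3 - 3*n**2 - 2*n - 1) − (0), i.e. -2*n**3 - 3*n**2 - 2*n - 1.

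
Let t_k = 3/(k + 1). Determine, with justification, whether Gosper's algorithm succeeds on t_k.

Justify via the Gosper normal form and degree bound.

Compute t_(k+1)/t_k: get (k + 1)/(k + 2).
Normal form (A,B,C) = (k + 1, k + 2, 1).
Set up (k + 1)·f(k+1) − (k + 1)·f(k) − (1) = 0.
deg f ≤ 0 (via 1,1,0).
Put f(k) = c0: A·f(k+1) − B(k−1)·f(k) − C = -1; need -1 = 0 — inconsistent ⇒ no f, not summable.

No — the linear system for f has no solution.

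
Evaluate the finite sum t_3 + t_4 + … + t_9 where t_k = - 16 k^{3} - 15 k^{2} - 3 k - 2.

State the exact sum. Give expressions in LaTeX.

Σ = -36596

t_(k+1)/t_k = (16*k**3 + 63*k**2 + 81*k + 36)/(16*k**3 + 15*k**2 + 3*k + 2).
Factor: A=1; B=1; C=k**3 + 15*k**2/16 + 3*k/16 + 1/8.
Key eq: (1)·f(k+1) = (1)·f(k) + (k**3 + 15*k**2/16 + 3*k/16 + 1/8).
deg f ≤ 4 (via 0,0,3).
Solve for f: f(k) = k*(4*k**3 - 3*k**2 - 2*k + 3)/16 (degree 4 ≤ 4).
Certificate R = B(k−1)f/C = k*(4*k**3 - 3*k**2 - 2*k + 3)/(16*k**3 + 15*k**2 + 3*k + 2) gives s_k = k*(-4*k**3 + 3*k**2 + 2*k - 3).
s_(k+1) − s_k = -16*k**3 - 15*k**2 - 3*k - 2 = t_k.
Σ_(k=3)^(9) t_k = s_(10) − s_(3) = -36830 − (-234) = -36596.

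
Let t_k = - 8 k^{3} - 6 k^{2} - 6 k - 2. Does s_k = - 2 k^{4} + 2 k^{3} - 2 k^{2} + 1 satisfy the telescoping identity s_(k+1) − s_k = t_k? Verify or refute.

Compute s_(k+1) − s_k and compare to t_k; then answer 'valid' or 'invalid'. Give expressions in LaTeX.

s_(k+1) = -2*(k + 1)**4 + 2*(k + 1)**3 - 2*(k + 1)**2 + 1
s_(k+1) − s_k = -8*k**3 - 6*k**2 - 6*k - 2
(s_(k+1) − s_k) − t_k = 0

valid; difference matches t_k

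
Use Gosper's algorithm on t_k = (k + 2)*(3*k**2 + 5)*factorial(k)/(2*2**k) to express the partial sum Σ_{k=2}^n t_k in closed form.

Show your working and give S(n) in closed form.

Step 1: r(k) = (k + 1)*(k + 3)*(3*(k + 1)**2 + 5)/(2*(k + 2)*(3*k**2 + 5)).
So A=k/2 + 1/2 and B=1, with C=k**3 + 2*k**2 + 5*k/3 + 10/3.
f must satisfy (k/2 + 1/2)·f(k+1) − (1)·f(k) = k**3 + 2*k**2 + 5*k/3 + 10/3.
d = 2 from the (1,0,3) case.
Solving with deg f ≤ 2: f(k) = 2*(3*k**2 + 3*k - 4)/3.
R(k) = B(k−1)·f(k)/C(k) = 2*(3*k**2 + 3*k - 4)/((k + 2)*(3*k**2 + 5)); s_k = R·t_k = (3*k**2 + 3*k - 4)*factorial(k)/2**k.
Verify: (k + 2)*(3*k**2 + 5)*factorial(k)/(2*2**k) matches t_k.
Σ_(k=2)^n t_k = s_(n+1) − s_(2) = (2**(-n - 1)*(3*n**2 + 9*n + 2)*factorial(n + 1)) − (7), i.e. (-14*2**n + 3*n**3*factorial(n) + 12*n**2*factorial(n) + 11*n*factorial(n) + 2*factorial(n))/(2*2**n).

S(n) = (-14*2**n + 3*n**3*factorial(n) + 12*n**2*factorial(n) + 11*n*factorial(n) + 2*factorial(n))/(2*2**n)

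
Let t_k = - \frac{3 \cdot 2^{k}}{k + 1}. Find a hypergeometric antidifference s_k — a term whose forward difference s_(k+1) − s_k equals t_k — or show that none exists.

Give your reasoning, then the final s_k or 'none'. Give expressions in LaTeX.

no hypergeometric antidifference exists

t_(k+1)/t_k = 2*(k + 1)/(k + 2).
Gosper form: A/B · C(k+1)/C(k) with A=2*k + 2, B=k + 2, C=1.
Need (2*k + 2)·f(k+1) − (k + 1)·f(k) = 1.
deg f ≤ -1 (via 1,1,0).
d = -1 < 0 ⇒ no nonzero polynomial f; not summable.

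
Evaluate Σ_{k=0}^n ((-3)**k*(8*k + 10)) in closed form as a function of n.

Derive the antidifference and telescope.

S(n) = 6*(-3)**n*n + 9*(-3)**n + 1

Step 1: r(k) = 3*(-4*k - 9)/(4*k + 5).
Normal form (A,B,C) = (-3, 1, k + 5/4).
Set up (-3)·f(k+1) − (1)·f(k) − (k + 5/4) = 0.
Bound: deg f ≤ 1.
Solving with deg f ≤ 1: f(k) = -(2*k + 1)/8.
Certificate R = B(k−1)f/C = -(2*k + 1)/(2*(4*k + 5)) gives s_k = (-3)**k*(-2*k - 1).
s_(k+1) − s_k = (-3)**k*(8*k + 10) = t_k.
Evaluate: s_(n+1) = 3*(-3)**n*(2*n + 3); subtract s_(0) = -1 ⇒ S(n) = 6*(-3)**n*n + 9*(-3)**n + 1.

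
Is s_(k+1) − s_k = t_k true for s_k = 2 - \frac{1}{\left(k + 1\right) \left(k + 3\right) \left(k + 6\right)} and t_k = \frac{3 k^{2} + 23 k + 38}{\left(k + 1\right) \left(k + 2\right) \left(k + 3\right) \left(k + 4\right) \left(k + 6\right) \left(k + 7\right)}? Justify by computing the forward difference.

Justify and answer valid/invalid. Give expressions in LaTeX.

Valid: the claim telescopes to t_k.

s_(k+1) = 2 - 1/((k + 2)*(k + 4)*(k + 7))
s_(k+1) − s_k = (3*k**2 + 23*k + 38)/(k**6 + 23*k**5 + 207*k**4 + 925*k**3 + 2144*k**2 + 2412*k + 1008)
(s_(k+1) − s_k) − t_k = 0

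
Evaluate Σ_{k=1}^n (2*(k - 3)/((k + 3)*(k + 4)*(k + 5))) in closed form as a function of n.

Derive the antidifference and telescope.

Ratio r(k) = (k - 2)*(k + 3)/((k - 3)*(k + 6)).
A = k + 3, B = k + 6, C = k - 3.
Need (k + 3)·f(k+1) − (k + 5)·f(k) = k - 3.
deg f ≤ 2 (via 1,1,1).
Solve for f: f(k) = -k (degree 1 ≤ 2).
So s_k = (B(k−1)f/C)·t_k = (-k*(k + 5)/(k - 3))·t_k = -2*k/((k + 3)*(k + 4)).
Verify: 2*(k - 3)/(k**3 + 12*k**2 + 47*k + 60) matches t_k.
Evaluate: s_(n+1) = 2*(-n - 1)/(n**2 + 9*n + 20); subtract s_(1) = -1/10 ⇒ S(n) = n*(n - 11)/(10*(n**2 + 9*n + 20)).

S(n) = n*(n - 11)/(10*(n**2 + 9*n + 20))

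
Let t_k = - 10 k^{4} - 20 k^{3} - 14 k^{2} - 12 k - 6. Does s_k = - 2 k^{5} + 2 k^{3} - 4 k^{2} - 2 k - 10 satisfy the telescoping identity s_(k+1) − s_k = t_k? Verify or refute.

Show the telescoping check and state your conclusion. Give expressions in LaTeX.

s_(k+1) = -2*k - 2*(k + 1)**5 + 2*(k + 1)**3 - 4*(k + 1)**2 - 12
s_(k+1) − s_k = -10*k**4 - 20*k**3 - 14*k**2 - 12*k - 6
(s_(k+1) − s_k) − t_k = 0

Valid: the claim telescopes to t_k.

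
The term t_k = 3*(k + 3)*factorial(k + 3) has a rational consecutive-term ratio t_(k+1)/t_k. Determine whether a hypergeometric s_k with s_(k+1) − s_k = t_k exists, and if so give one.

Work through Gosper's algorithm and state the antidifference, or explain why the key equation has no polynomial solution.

Step 1: r(k) = (k + 4)**2/(k + 3).
So A=k + 4 and B=1, with C=k + 3.
f must satisfy (k + 4)·f(k+1) − (1)·f(k) = k + 3.
deg f ≤ 0 (via 1,0,1).
Solving with deg f ≤ 0: f(k) = 1.
Then R = B(k−1)f/C = 1/(k + 3), so s_k = R(k)·t_k = 3*factorial(k + 3).
Δs = 3*(k + 3)*factorial(k + 3), as required.

s_k = 3*factorial(k + 3)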